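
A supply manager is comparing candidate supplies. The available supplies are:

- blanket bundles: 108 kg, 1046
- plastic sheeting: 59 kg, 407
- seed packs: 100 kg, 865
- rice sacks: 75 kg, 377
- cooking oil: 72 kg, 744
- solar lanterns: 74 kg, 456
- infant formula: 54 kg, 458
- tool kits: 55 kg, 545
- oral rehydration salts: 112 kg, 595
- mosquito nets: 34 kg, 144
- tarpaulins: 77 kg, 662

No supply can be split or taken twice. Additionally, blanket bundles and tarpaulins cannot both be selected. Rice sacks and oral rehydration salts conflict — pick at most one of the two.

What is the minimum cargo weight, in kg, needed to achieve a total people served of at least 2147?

227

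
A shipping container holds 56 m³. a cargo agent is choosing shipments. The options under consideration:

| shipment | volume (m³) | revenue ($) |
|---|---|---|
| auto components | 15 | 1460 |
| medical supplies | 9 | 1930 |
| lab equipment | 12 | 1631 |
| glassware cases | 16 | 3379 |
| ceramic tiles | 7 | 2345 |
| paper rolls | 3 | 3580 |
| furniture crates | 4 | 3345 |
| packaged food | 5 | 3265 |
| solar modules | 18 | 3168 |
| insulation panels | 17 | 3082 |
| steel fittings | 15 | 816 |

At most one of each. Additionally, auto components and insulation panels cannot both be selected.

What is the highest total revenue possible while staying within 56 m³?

19475

Taking medical supplies + lab equipment + glassware cases + ceramic tiles + paper rolls + furniture crates + packaged food: 56 m³ used, 19475 in revenue.
Nothing else feasible within 56 m³ beats 19475.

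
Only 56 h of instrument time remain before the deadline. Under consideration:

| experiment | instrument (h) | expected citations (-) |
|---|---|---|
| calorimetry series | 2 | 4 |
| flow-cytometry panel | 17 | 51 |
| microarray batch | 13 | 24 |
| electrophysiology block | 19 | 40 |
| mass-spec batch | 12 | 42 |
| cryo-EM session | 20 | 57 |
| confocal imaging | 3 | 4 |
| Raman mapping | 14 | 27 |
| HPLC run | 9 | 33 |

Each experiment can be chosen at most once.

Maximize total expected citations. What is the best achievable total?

160

Filling by ratio: calorimetry series + flow-cytometry panel + mass-spec batch + Raman mapping + HPLC run for 157, with 2 h left unused.
Replace flow-cytometry panel and Raman mapping with microarray batch + cryo-EM session: the trade gains 3 net, giving 160 at 56 h.
Runner-up mass-spec batch + cryo-EM session + Raman mapping + HPLC run tops out at 159.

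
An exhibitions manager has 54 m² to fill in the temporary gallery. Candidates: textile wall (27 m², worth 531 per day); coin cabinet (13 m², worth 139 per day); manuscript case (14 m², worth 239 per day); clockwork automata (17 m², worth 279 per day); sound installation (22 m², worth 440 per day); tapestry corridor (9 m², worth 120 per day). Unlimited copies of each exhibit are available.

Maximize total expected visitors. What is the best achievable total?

Filling by ratio: 2×sound installation + tapestry corridor for 1000, with 1 m² left unused.
Replace 2×sound installation and tapestry corridor with 2×textile wall: the trade gains 62 net, giving 1062 at 54 m².

1062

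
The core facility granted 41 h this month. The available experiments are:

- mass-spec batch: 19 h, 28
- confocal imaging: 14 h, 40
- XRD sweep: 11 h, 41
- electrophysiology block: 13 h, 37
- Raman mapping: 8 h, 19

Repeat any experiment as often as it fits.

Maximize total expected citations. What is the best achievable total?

142

Taking 3×XRD sweep + Raman mapping: 41 h used, 142 in expected citations.
Nothing else within 41 h beats 142.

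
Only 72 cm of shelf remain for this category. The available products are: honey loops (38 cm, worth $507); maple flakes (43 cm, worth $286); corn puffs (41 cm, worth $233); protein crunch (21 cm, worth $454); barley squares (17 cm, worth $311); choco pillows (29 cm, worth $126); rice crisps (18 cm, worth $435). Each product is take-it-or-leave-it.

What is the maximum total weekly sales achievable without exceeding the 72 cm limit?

Density check — rice crisps 24.17, protein crunch 21.62, barley squares 18.29 are the best per cm.
Taking protein crunch + barley squares + rice crisps: 56 cm used, 1200 in weekly sales.

1200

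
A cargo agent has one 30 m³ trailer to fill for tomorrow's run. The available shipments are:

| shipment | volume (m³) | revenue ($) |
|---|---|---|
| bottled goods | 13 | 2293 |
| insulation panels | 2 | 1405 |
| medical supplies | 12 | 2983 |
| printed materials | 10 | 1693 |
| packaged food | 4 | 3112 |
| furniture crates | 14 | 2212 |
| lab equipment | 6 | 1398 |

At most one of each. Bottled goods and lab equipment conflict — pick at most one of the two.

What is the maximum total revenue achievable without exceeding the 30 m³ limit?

Density check — packaged food 778.00, insulation panels 702.50, medical supplies 248.58 are the best per m³.
A density-first pass picks insulation panels + medical supplies + packaged food + lab equipment — 8898 at 24 m³.
Dropping lab equipment frees 6 m³; slotting in printed materials (10 m³) lifts the total to 9193 at 28 m³.
Every other selection either busts 30 m³ or breaks a pairing rule or fails to beat 9193.

9193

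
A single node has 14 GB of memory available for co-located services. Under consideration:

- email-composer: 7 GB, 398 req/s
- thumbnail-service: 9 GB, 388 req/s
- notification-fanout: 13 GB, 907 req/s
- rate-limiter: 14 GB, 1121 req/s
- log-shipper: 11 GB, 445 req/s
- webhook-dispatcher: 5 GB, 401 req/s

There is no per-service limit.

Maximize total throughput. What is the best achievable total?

1121

By throughput per GB: webhook-dispatcher 80.20, rate-limiter 80.07, notification-fanout 69.77, email-composer 56.86 lead.
Filling by ratio: 2×webhook-dispatcher for 802, with 4 GB left unused.
Dropping 2×webhook-dispatcher frees 10 GB; slotting in rate-limiter (14 GB) lifts the total to 1121 at 14 GB.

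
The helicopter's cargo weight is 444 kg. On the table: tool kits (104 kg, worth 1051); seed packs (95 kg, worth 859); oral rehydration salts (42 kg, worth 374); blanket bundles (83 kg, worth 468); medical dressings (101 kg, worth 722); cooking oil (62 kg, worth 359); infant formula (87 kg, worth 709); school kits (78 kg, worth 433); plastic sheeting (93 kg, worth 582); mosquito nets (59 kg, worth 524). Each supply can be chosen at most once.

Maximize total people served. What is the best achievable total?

3725

Ranking by ratio (people served/kg): tool kits 10.11, seed packs 9.04, oral rehydration salts 8.90, mosquito nets 8.88.
Filling by ratio: tool kits + seed packs + oral rehydration salts + infant formula + mosquito nets for 3517, with 57 kg left unused.
The 42 kg tied up in oral rehydration salts is better spent on plastic sheeting — total rises to 3725 (438 kg).
The closest alternative, tool kits + seed packs + oral rehydration salts + medical dressings + infant formula, reaches only 3715.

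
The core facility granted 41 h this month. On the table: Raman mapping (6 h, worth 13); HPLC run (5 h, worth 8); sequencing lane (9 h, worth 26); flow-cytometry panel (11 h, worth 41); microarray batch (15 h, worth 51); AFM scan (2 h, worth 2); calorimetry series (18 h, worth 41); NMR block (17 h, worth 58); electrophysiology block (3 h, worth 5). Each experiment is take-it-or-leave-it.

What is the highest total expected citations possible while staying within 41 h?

Taking the top-ratio experiments first gives sequencing lane + flow-cytometry panel + NMR block + electrophysiology block for 130 (40 h).
Dropping flow-cytometry panel and electrophysiology block frees 14 h; slotting in microarray batch (15 h) lifts the total to 135 at 41 h.
Runner-up Raman mapping + sequencing lane + flow-cytometry panel + microarray batch tops out at 131.

135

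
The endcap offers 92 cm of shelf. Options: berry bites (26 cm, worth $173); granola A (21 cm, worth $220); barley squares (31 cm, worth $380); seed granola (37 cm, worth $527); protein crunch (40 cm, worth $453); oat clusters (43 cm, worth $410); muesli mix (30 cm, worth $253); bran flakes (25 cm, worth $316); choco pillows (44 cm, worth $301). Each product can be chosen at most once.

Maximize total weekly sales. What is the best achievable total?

1127

Ranking by ratio (weekly sales/cm): seed granola 14.24, bran flakes 12.64, barley squares 12.26.
Filling by ratio: granola A + seed granola + bran flakes for 1063, with 9 cm left unused.
Dropping bran flakes frees 25 cm; slotting in barley squares (31 cm) lifts the total to 1127 at 89 cm.
The spare 3 cm is too small for any remaining product, and no exchange beats 1127.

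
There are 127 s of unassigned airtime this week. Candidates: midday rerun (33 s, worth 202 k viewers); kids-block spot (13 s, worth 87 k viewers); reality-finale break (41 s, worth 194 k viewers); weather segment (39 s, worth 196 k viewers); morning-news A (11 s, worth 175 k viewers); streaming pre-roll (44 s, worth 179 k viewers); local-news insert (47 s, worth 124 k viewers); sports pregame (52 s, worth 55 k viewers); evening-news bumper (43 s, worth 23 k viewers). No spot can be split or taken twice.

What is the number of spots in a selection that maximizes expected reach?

4

Optimal total is 767.
For example midday rerun + reality-finale break + weather segment + morning-news A achieves it, using 124 s.
Every optimal selection uses 4 spots.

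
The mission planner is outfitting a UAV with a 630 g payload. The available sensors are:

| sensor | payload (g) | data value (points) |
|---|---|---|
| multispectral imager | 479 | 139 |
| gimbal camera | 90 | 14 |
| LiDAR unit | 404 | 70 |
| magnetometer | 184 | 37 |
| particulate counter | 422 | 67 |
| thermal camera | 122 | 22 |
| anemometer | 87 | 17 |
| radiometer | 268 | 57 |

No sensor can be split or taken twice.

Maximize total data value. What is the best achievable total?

Ranking by ratio (data value/g): multispectral imager 0.29, radiometer 0.21, magnetometer 0.20.
The ratio heuristic lands on multispectral imager + anemometer (156) but leaves 64 g idle.
Dropping anemometer frees 87 g; slotting in thermal camera (122 g) lifts the total to 161 at 601 g.
That's the maximum — no swap from here does better than 161.

161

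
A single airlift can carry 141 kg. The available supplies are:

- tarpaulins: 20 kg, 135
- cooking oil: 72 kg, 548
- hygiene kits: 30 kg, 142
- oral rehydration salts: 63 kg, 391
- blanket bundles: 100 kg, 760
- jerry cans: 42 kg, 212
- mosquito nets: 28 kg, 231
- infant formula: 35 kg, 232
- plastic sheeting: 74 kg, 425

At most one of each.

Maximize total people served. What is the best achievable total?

Greedy by ratio would take tarpaulins + cooking oil + mosquito nets: 120 kg used, total 914.
The 20 kg tied up in tarpaulins is better spent on infant formula — total rises to 1011 (135 kg).
Every other selection either busts 141 kg or fails to beat 1011.

1011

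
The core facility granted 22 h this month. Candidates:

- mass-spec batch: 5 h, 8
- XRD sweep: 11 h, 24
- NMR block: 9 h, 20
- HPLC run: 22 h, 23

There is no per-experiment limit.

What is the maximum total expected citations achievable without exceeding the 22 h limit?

A density-first pass picks 2×NMR block — 40 at 18 h.
The 18 h tied up in 2×NMR block is better spent on 2×XRD sweep — total rises to 48 (22 h).
Every other selection either busts 22 h or fails to beat 48.

48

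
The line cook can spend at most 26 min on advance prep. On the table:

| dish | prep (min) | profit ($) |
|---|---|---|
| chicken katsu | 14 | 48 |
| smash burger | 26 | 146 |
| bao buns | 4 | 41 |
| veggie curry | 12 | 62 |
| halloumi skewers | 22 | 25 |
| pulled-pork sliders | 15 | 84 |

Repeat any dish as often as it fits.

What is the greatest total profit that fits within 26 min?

246

Taking 6×bao buns: 24 min used, 246 in profit.
Nothing else within 26 min beats 246.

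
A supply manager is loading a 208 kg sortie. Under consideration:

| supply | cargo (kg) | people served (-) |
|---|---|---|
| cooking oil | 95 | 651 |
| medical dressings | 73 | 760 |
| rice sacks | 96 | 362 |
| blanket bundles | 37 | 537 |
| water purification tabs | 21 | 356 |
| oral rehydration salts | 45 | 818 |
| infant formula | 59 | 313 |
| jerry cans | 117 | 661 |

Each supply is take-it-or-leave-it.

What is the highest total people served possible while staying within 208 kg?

Ranking by ratio (people served/kg): oral rehydration salts 18.18, water purification tabs 16.95, blanket bundles 14.51.
The ratio ordering already packs tightly: medical dressings + blanket bundles + water purification tabs + oral rehydration salts, 176 kg, 2471.

2471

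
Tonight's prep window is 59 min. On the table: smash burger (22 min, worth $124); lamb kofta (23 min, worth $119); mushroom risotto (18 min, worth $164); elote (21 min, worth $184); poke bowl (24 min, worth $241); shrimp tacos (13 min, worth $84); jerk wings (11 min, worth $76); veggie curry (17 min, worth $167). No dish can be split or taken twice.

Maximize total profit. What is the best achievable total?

572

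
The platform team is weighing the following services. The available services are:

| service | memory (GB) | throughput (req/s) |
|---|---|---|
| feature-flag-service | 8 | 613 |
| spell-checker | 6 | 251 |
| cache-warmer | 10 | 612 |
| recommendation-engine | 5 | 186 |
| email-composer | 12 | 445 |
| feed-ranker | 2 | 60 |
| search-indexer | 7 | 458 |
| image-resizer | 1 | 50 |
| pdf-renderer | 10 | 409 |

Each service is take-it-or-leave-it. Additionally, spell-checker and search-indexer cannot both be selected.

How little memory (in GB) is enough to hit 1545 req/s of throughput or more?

Look for the lowest-memory combination reaching 1545.
Taking feature-flag-service + cache-warmer + search-indexer gives 1683 (≥ 1545) for 25 GB.
Below 25 GB the best achievable stays under 1545.

25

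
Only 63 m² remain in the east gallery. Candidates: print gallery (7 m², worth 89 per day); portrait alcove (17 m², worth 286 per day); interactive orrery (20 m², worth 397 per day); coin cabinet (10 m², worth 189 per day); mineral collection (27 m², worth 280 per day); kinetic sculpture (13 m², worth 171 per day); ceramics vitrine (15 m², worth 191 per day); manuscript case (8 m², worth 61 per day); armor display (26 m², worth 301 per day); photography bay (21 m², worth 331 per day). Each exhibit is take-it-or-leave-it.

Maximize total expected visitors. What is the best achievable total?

Ranking by ratio (expected visitors/m²): interactive orrery 19.85, coin cabinet 18.90, portrait alcove 16.82, photography bay 15.76.
Taking the top-ratio exhibits first gives portrait alcove + interactive orrery + coin cabinet + kinetic sculpture for 1043 (60 m²).
Dropping kinetic sculpture frees 13 m²; slotting in ceramics vitrine (15 m²) lifts the total to 1063 at 62 m².
Next best is portrait alcove + interactive orrery + coin cabinet + kinetic sculpture at 1043 (60 m²) — short by 20.

1063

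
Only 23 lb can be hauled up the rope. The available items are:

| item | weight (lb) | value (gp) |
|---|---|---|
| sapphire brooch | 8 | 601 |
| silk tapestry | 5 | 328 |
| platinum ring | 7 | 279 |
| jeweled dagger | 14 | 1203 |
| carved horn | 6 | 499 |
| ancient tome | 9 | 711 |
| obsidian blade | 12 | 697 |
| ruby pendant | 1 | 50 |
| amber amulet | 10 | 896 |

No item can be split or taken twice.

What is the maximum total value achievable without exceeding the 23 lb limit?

By value per lb: amber amulet 89.60, jeweled dagger 85.93, carved horn 83.17 lead.
Greedy by ratio would take silk tapestry + carved horn + ruby pendant + amber amulet: 22 lb used, total 1773.
But jeweled dagger + ancient tome fits in 23 lb and reaches 1914.
The closest alternative, sapphire brooch + jeweled dagger + ruby pendant, reaches only 1854.

1914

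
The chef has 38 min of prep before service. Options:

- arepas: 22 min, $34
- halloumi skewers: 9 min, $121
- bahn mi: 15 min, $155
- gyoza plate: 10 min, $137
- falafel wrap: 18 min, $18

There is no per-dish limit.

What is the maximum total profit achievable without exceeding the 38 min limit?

516

By profit per min: gyoza plate 13.70, halloumi skewers 13.44, bahn mi 10.33, arepas 1.55 lead.
Taking the top-ratio dishes first gives 3×gyoza plate for 411 (30 min).
The 10 min tied up in gyoza plate is better spent on 2×halloumi skewers — total rises to 516 (38 min).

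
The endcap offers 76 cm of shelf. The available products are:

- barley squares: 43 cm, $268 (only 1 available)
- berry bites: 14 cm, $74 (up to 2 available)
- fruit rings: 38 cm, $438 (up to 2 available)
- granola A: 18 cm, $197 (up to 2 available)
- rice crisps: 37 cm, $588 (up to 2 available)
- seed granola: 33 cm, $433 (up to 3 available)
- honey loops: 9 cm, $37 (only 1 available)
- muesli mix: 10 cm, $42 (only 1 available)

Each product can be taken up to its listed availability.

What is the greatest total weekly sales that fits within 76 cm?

Best packing: 2×rice crisps — 74 cm, 1176 total.
That's the maximum — no swap from here does better than 1176.

1176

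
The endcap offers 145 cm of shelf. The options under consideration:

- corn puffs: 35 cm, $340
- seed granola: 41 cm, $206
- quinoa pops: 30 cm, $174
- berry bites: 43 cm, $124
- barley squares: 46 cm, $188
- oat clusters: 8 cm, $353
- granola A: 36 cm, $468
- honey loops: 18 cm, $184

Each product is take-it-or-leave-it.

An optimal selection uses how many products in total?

Best achievable weekly sales is 1551.
corn puffs + seed granola + oat clusters + granola A + honey loops hits 1551 at 138 cm.
Any selection reaching 1551 contains exactly 5 products.

5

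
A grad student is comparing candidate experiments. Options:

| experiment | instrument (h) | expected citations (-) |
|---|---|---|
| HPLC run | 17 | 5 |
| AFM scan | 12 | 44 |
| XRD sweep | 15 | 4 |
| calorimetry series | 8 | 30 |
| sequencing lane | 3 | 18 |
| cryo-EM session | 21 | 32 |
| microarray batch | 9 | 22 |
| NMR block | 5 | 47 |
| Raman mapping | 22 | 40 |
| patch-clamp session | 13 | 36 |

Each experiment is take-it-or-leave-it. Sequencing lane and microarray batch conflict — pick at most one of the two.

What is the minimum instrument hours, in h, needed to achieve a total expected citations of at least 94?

16

Need the lightest bundle worth ≥ 94.
Taking calorimetry series + sequencing lane + NMR block gives 95 (≥ 94) for 16 h.
Below 16 h the best achievable stays under 94.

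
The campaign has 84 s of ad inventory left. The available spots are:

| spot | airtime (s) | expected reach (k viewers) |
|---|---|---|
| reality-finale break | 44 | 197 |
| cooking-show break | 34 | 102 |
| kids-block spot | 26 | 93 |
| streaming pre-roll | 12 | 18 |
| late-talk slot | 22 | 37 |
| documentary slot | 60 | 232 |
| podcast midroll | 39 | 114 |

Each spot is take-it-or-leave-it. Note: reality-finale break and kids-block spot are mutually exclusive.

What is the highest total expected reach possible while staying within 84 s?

311

Density check — reality-finale break 4.48, documentary slot 3.87, kids-block spot 3.58, cooking-show break 3.00 are the best per s.
Reality-finale break + podcast midroll uses 83 of the 84 s and totals 311.
The spare 1 s is too small for any remaining spot, and no feasible exchange beats 311.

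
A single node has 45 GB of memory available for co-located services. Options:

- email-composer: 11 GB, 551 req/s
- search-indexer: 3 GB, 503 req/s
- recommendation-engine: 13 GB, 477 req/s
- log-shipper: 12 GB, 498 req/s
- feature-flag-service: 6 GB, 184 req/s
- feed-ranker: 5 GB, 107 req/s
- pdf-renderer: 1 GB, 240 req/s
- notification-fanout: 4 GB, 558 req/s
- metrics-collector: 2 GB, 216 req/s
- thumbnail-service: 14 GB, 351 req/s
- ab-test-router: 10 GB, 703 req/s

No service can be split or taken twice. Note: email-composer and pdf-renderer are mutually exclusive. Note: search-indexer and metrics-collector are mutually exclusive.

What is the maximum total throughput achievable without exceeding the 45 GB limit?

2979

Best packing: search-indexer + recommendation-engine + log-shipper + pdf-renderer + notification-fanout + ab-test-router — 43 GB, 2979 total.
Next best is email-composer + search-indexer + log-shipper + feed-ranker + notification-fanout + ab-test-router at 2920 (45 GB) — short by 59.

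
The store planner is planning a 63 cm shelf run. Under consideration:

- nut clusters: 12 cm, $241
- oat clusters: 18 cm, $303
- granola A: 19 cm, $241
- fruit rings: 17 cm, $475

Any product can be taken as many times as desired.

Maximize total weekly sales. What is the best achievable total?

Taking nut clusters + 3×fruit rings: 63 cm used, 1666 in weekly sales.
That's the maximum — no swap from here does better than 1666.

1666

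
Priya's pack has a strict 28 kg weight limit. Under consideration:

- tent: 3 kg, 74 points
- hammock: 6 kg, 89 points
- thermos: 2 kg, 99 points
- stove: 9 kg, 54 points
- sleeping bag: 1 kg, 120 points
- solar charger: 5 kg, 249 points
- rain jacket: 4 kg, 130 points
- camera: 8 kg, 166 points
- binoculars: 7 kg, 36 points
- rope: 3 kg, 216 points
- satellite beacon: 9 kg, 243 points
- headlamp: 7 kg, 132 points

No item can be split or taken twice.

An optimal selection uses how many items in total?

7

Optimal total is 1131.
For example tent + thermos + sleeping bag + solar charger + rain jacket + rope + satellite beacon achieves it, using 27 kg.
Any selection reaching 1131 contains exactly 7 items.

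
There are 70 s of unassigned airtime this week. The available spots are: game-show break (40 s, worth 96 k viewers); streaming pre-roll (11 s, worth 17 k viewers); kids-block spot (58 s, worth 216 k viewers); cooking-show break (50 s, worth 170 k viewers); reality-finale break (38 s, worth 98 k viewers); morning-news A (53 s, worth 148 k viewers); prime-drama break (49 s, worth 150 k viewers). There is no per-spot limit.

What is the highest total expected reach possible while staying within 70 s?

233

Streaming pre-roll + kids-block spot uses 69 of the 70 s and totals 233.
Nothing else within 70 s beats 233.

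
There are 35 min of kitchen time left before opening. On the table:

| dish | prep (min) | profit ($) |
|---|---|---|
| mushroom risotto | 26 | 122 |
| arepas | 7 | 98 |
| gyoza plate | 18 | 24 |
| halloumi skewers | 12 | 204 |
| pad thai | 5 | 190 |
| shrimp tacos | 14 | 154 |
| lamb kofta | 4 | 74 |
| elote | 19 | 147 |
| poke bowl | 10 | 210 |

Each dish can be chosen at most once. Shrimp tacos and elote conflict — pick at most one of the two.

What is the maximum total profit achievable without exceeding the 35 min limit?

702

Taking the top-ratio dishes first gives halloumi skewers + pad thai + lamb kofta + poke bowl for 678 (31 min).
The 4 min tied up in lamb kofta is better spent on arepas — total rises to 702 (34 min).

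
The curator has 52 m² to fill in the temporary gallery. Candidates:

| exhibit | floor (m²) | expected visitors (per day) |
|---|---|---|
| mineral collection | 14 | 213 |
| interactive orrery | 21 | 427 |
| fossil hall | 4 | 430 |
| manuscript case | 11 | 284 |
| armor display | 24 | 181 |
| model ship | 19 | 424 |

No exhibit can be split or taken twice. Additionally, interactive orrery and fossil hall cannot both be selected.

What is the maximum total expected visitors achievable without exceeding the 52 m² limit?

Best packing: mineral collection + fossil hall + manuscript case + model ship — 48 m², 1351 total.
Next best is fossil hall + manuscript case + model ship at 1138 (34 m²) — short by 213.

1351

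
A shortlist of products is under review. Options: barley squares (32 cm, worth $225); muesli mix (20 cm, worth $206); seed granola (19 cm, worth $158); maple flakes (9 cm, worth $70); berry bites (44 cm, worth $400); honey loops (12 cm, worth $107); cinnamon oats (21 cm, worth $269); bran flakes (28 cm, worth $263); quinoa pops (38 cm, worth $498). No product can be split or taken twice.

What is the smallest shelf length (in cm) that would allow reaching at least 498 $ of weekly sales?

38

Minimise cm subject to total weekly sales ≥ 498.
quinoa pops reaches 498 using 38 cm.
No combination under 38 cm hits 498.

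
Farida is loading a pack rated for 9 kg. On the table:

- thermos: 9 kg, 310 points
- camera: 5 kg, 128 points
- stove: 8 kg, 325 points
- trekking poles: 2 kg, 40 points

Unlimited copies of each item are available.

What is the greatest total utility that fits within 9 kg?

The ratio ordering already packs tightly: stove, 8 kg, 325.
No other feasible combination exceeds 325.

325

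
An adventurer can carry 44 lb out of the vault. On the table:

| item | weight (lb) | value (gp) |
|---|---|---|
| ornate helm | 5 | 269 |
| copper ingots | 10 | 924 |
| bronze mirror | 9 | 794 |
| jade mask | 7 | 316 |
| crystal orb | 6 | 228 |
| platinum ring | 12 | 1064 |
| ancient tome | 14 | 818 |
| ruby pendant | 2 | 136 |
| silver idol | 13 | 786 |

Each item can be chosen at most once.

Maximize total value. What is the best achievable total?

Ranking by ratio (value/lb): copper ingots 92.40, platinum ring 88.67, bronze mirror 88.22.
Greedy by ratio would take ornate helm + copper ingots + bronze mirror + crystal orb + platinum ring + ruby pendant: 44 lb used, total 3415.
The 13 lb tied up in ornate helm and crystal orb and ruby pendant is better spent on silver idol — total rises to 3568 (44 lb).
The closest alternative, ornate helm + copper ingots + bronze mirror + crystal orb + platinum ring + ruby pendant, reaches only 3415.

3568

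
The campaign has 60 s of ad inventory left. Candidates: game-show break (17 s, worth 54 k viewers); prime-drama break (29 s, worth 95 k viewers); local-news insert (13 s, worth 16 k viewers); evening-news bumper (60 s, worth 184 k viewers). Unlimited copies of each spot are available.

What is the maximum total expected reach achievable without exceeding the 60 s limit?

190

Taking 2×prime-drama break: 58 s used, 190 in expected reach.
No other feasible combination exceeds 190.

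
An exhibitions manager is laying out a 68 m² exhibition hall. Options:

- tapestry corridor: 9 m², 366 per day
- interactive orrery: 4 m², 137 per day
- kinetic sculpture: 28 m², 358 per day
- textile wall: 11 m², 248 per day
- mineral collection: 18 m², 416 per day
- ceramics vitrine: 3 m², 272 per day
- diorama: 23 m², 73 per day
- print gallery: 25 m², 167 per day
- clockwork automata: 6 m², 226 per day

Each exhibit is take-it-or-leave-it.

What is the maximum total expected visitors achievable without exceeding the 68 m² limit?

1775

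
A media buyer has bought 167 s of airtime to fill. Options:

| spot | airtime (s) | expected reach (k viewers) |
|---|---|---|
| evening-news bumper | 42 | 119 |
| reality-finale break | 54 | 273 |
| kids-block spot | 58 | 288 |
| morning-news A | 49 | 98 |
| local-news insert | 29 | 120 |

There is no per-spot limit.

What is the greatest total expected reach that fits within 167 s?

834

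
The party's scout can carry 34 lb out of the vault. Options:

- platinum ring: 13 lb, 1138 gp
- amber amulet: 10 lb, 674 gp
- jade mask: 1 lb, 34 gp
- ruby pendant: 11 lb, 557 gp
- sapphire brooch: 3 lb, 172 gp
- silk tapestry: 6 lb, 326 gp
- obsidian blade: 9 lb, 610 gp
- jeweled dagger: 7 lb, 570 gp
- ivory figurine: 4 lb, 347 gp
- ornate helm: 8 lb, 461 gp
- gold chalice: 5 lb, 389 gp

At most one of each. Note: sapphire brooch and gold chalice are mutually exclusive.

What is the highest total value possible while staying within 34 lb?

Density check — platinum ring 87.54, ivory figurine 86.75, jeweled dagger 81.43, gold chalice 77.80 are the best per lb.
Best packing: platinum ring + amber amulet + jeweled dagger + ivory figurine — 34 lb, 2729 total.
No other feasible combination exceeds 2729.

2729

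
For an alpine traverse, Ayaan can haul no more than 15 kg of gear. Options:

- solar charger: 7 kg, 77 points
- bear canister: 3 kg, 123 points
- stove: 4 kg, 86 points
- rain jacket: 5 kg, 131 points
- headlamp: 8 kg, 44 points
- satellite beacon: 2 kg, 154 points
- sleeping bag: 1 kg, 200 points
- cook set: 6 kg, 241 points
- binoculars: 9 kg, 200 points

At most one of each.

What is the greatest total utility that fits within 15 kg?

726

Taking the top-ratio items first gives bear canister + satellite beacon + sleeping bag + cook set for 718 (12 kg).
Replace bear canister with rain jacket: the trade gains 8 net, giving 726 at 14 kg.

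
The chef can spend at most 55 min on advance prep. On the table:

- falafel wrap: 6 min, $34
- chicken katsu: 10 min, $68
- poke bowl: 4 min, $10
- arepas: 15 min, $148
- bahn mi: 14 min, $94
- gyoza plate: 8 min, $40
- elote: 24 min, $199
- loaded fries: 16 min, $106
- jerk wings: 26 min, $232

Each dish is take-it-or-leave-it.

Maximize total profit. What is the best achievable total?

474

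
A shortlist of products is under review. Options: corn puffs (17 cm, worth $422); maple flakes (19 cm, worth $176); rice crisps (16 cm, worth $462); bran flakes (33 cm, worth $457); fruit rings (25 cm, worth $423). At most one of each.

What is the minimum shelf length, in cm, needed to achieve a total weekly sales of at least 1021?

52

Look for the lowest-shelf combination reaching 1021.
corn puffs + maple flakes + rice crisps reaches 1060 using 52 cm.
No combination under 52 cm hits 1021.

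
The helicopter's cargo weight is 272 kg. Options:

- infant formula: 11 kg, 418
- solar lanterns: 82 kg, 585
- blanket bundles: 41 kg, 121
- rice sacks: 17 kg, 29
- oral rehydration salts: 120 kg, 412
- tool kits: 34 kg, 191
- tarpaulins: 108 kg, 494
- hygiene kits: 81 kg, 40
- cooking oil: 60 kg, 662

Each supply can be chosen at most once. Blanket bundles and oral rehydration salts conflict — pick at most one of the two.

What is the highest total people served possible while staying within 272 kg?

Ranking by ratio (people served/kg): infant formula 38.00, cooking oil 11.03, solar lanterns 7.13, tool kits 5.62.
Greedy by ratio would take infant formula + solar lanterns + blanket bundles + rice sacks + tool kits + cooking oil: 245 kg used, total 2006.
Dropping blanket bundles and rice sacks and tool kits frees 92 kg; slotting in tarpaulins (108 kg) lifts the total to 2159 at 261 kg.
No other feasible combination exceeds 2159.

2159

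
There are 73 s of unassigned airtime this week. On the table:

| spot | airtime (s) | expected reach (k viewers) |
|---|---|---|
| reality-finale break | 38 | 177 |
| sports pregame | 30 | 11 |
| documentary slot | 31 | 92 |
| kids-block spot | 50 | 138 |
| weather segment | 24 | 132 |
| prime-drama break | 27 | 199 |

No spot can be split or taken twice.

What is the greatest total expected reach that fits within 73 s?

Taking the top-ratio spots first gives weather segment + prime-drama break for 331 (51 s).
The 24 s tied up in weather segment is better spent on reality-finale break — total rises to 376 (65 s).
An exhaustive check of the 64 subsets confirms 376.

376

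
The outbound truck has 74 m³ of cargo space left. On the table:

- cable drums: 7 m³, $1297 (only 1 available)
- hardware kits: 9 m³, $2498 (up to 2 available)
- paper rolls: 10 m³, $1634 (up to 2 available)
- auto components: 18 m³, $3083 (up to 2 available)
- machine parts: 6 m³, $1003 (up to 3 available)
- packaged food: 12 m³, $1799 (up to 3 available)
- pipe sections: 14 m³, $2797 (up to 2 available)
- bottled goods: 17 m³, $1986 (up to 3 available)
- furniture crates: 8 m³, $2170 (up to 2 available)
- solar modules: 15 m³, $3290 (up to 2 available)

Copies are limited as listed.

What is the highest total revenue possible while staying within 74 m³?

17550

Density check — hardware kits 277.56, furniture crates 271.25, solar modules 219.33 are the best per m³.
Taking the top-ratio shipments first gives cable drums + 2×hardware kits + 2×furniture crates + 2×solar modules for 17213 (71 m³).
The 7 m³ tied up in cable drums is better spent on paper rolls — total rises to 17550 (74 m³).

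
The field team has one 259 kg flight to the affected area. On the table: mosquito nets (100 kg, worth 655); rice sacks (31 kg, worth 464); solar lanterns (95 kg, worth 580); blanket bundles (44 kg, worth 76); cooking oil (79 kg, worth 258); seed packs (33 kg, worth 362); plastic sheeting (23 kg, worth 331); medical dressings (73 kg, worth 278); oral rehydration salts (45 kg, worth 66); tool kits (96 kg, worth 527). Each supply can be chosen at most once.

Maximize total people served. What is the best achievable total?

By people served per kg: rice sacks 14.97, plastic sheeting 14.39, seed packs 10.97 lead.
The ratio heuristic lands on mosquito nets + rice sacks + blanket bundles + seed packs + plastic sheeting (1888) but leaves 28 kg idle.
The 67 kg tied up in blanket bundles and plastic sheeting is better spent on solar lanterns — total rises to 2061 (259 kg).

2061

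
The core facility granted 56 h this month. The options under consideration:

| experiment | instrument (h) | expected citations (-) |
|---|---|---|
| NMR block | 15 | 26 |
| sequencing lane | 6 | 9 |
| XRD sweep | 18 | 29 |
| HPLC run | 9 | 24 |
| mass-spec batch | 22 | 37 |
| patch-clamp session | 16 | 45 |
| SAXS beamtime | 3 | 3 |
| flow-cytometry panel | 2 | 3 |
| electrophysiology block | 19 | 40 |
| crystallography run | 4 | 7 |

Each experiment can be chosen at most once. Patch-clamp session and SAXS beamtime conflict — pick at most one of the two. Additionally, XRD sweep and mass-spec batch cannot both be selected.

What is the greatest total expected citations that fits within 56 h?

128

Best packing: sequencing lane + HPLC run + patch-clamp session + flow-cytometry panel + electrophysiology block + crystallography run — 56 h, 128 total.
Next best is sequencing lane + HPLC run + patch-clamp session + electrophysiology block + crystallography run at 125 (54 h) — short by 3.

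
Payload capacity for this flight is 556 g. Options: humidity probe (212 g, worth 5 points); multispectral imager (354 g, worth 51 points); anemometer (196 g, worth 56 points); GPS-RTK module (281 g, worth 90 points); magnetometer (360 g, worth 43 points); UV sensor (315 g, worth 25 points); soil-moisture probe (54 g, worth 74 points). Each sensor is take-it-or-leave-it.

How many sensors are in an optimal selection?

3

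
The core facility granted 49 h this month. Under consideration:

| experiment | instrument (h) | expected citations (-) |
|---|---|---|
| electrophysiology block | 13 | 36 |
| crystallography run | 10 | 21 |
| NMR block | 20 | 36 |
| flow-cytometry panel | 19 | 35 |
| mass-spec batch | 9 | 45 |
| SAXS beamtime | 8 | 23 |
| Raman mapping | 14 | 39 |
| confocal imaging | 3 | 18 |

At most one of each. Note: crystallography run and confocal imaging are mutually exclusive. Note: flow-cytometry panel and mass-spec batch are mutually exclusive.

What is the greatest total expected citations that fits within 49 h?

161

Taking electrophysiology block + mass-spec batch + SAXS beamtime + Raman mapping + confocal imaging: 47 h used, 161 in expected citations.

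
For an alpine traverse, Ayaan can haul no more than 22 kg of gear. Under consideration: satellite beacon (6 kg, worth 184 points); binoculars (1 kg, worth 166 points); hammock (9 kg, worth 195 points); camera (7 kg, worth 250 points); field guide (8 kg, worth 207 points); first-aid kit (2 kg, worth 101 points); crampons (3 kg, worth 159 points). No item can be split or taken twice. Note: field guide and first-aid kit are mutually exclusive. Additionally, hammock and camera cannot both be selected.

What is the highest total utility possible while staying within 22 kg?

Density check — binoculars 166.00, crampons 53.00, first-aid kit 50.50, camera 35.71 are the best per kg.
The ratio ordering already packs tightly: satellite beacon + binoculars + camera + first-aid kit + crampons, 19 kg, 860.
Runner-up satellite beacon + binoculars + camera + field guide tops out at 807.

860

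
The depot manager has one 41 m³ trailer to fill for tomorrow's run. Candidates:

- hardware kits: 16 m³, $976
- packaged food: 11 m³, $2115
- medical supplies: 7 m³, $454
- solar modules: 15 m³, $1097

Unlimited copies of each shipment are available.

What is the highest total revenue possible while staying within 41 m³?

6799

The ratio ordering already packs tightly: 3×packaged food + medical supplies, 40 m³, 6799.
No other feasible combination exceeds 6799.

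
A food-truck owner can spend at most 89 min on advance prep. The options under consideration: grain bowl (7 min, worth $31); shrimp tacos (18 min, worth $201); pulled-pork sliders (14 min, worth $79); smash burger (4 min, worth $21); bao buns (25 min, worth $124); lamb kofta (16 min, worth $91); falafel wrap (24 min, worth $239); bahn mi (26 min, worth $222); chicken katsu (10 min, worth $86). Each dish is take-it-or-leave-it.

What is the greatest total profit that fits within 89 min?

Best packing: grain bowl + shrimp tacos + smash burger + falafel wrap + bahn mi + chicken katsu — 89 min, 800 total.
No other feasible combination exceeds 800.

800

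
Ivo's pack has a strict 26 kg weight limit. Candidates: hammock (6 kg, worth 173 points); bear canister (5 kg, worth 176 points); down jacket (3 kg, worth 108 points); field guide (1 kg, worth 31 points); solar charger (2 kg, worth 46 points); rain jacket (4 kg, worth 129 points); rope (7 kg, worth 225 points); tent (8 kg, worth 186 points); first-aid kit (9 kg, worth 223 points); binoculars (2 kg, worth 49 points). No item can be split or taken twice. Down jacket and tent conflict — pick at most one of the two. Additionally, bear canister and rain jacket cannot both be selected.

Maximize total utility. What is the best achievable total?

808

Taking hammock + bear canister + down jacket + field guide + solar charger + rope + binoculars: 26 kg used, 808 in utility.
Nothing else feasible within 26 kg beats 808.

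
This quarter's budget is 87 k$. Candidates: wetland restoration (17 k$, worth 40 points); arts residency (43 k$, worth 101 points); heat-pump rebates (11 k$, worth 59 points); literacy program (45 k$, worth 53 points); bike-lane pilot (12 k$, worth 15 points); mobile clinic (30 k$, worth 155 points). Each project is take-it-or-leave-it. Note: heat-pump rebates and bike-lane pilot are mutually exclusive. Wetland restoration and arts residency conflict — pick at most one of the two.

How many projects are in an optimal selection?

Optimal total is 315.
arts residency + heat-pump rebates + mobile clinic hits 315 at 84 k$.
Any selection reaching 315 contains exactly 3 projects.

3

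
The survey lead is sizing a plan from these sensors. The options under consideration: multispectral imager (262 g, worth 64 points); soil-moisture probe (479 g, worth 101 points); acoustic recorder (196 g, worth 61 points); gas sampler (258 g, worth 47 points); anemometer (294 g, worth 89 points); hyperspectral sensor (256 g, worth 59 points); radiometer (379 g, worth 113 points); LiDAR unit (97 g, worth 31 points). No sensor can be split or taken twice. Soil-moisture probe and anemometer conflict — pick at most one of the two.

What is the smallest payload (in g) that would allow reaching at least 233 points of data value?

Need the lightest bundle worth ≥ 233.
anemometer + radiometer + LiDAR unit: 233 data value at 770 g.
Any bundle with less than 770 g falls short of 233.

770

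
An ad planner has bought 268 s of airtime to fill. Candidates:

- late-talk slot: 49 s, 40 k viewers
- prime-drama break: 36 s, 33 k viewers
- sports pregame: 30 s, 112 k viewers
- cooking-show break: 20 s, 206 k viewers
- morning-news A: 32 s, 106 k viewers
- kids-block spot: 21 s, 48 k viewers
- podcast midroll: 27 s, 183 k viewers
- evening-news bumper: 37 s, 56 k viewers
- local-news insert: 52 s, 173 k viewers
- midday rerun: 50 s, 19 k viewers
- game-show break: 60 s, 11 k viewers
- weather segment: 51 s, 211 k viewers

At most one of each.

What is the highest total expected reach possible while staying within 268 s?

1047

Density check — cooking-show break 10.30, podcast midroll 6.78, weather segment 4.14 are the best per s.
Filling by ratio: sports pregame + cooking-show break + morning-news A + kids-block spot + podcast midroll + local-news insert + weather segment for 1039, with 35 s left unused.
Dropping kids-block spot frees 21 s; slotting in evening-news bumper (37 s) lifts the total to 1047 at 249 s.
Runner-up sports pregame + cooking-show break + morning-news A + kids-block spot + podcast midroll + local-news insert + weather segment tops out at 1039.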